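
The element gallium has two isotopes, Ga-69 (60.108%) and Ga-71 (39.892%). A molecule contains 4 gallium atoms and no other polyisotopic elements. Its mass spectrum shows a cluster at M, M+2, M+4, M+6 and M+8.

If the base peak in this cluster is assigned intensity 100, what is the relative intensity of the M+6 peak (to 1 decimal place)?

Binomial terms of (0.60108 + 0.39892)^4: M 0.1305, M+2 0.3465, M+4 0.3450, M+6 0.1526, M+8 0.0253 → M+2 is the base peak.
P(M+2) = C(4,1) × 0.60108^3 × 0.39892^1 = 4 × 0.2171685 × 0.39892 = 0.346531 (base)
P(M+6) = C(4,3) × 0.60108^1 × 0.39892^3 = 4 × 0.60108 × 0.063483 = 0.152633
Relative intensity = 0.152633 / 0.346531 × 100 = 44.0

44.0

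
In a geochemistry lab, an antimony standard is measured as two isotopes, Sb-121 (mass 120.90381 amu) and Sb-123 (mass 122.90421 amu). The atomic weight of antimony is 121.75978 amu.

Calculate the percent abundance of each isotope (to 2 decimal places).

Sb-121: 57.21%, Sb-123: 42.79%

Let x be the fractional abundance of Sb-121; then Sb-123 has abundance 1 − x.
120.90381·x + 122.90421·(1 − x) = 121.75978
(120.90381 − 122.90421)·x = 121.75978 − 122.90421
x = -1.14443 / -2.00040 = 0.57210 → 57.21% Sb-121, 42.79% Sb-123.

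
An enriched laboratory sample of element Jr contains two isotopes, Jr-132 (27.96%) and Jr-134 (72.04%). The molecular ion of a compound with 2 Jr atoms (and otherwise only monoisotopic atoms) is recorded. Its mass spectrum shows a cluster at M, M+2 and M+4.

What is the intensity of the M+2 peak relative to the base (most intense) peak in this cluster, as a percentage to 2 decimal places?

(0.2796 + 0.7204)^2 gives M 0.0782, M+2 0.4028, M+4 0.5190; the largest is M+4.
P(M+4) = C(2,2) × 0.2796^0 × 0.7204^2 = 1 × 1.0000 × 0.51897616 = 0.518976 (base)
P(M+2) = C(2,1) × 0.2796^1 × 0.7204^1 = 2 × 0.2796 × 0.7204 = 0.402848
Relative intensity = 0.402848 / 0.518976 × 100 = 77.62

77.62%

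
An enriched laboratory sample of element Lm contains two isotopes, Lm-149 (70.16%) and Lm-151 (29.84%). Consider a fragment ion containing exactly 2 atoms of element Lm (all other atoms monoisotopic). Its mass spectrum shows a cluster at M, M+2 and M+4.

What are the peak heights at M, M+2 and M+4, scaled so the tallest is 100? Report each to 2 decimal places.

100.00 : 85.06 : 18.09

Expanding (0.7016 + 0.2984)^2:
P(M) = 0.7016^2 = 0.492243
P(M+2) = 2 × 0.7016^1 × 0.2984^1 = 0.418715
P(M+4) = 0.2984^2 = 0.089043
The M peak is largest (0.492243); scaling to 100 gives 100.00 : 85.06 : 18.09.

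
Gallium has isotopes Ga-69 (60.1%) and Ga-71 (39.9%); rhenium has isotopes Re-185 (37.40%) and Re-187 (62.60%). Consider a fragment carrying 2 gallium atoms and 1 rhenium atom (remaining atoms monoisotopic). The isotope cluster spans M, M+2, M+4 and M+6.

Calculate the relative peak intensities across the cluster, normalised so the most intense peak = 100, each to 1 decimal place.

33.3 : 100.0 : 88.7 : 24.6

Gallium pattern (n=2): 0.361201 : 0.479598 : 0.159201
Rhenium pattern (n=1): 0.3740 : 0.6260
Convolve the two distributions (both contribute in 2-u steps):
  M: 0.361201×0.3740 = 0.135089
  M+2: 0.361201×0.6260 + 0.479598×0.3740 = 0.405481
  M+4: 0.479598×0.6260 + 0.159201×0.3740 = 0.359770
  M+6: 0.159201×0.6260 = 0.099660
Scale to base peak (0.405481) = 100: 33.3 : 100.0 : 88.7 : 24.6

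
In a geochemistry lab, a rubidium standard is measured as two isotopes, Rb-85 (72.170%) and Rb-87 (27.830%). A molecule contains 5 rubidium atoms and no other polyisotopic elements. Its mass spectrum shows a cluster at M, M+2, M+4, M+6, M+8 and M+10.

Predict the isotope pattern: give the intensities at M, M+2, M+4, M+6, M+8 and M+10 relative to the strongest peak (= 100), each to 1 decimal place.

The 5 Rb atoms are independent, so intensities follow the terms of (0.72170 + 0.27830)^5.
P(M) = 0.72170^5 = 0.195787
P(M+2) = 5 × 0.72170^4 × 0.27830^1 = 0.377494
P(M+4) = 10 × 0.72170^3 × 0.27830^2 = 0.291136
P(M+6) = 10 × 0.72170^2 × 0.27830^3 = 0.112267
P(M+8) = 5 × 0.72170^1 × 0.27830^4 = 0.021646
P(M+10) = 0.27830^5 = 0.001669
The M+2 peak is largest (0.377494); scaling to 100 gives 51.9 : 100.0 : 77.1 : 29.7 : 5.7 : 0.4.

51.9 : 100.0 : 77.1 : 29.7 : 5.7 : 0.4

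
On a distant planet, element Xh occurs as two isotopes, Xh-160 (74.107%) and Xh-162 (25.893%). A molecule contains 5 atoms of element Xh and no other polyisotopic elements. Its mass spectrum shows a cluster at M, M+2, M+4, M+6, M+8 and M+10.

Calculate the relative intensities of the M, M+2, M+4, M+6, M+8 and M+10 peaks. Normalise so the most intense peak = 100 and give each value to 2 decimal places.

Expanding (0.74107 + 0.25893)^5:
P(M) = 0.74107^5 = 0.223510
P(M+2) = 5 × 0.74107^4 × 0.25893^1 = 0.390471
P(M+4) = 10 × 0.74107^3 × 0.25893^2 = 0.272862
P(M+6) = 10 × 0.74107^2 × 0.25893^3 = 0.095338
P(M+8) = 5 × 0.74107^1 × 0.25893^4 = 0.016656
P(M+10) = 0.25893^5 = 0.001164
The M+2 peak is largest (0.390471); scaling to 100 gives 57.24 : 100.00 : 69.88 : 24.42 : 4.27 : 0.30.

57.24 : 100.00 : 69.88 : 24.42 : 4.27 : 0.30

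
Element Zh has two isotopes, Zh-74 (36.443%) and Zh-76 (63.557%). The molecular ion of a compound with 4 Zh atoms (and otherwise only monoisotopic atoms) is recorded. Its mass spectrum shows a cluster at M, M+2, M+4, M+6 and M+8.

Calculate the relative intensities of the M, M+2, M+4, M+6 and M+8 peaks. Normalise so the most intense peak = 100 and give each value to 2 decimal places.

The 4 Zh atoms are independent, so intensities follow the terms of (0.36443 + 0.63557)^4.
P(M) = 0.36443^4 = 0.017638
P(M+2) = 4 × 0.36443^3 × 0.63557^1 = 0.123046
P(M+4) = 6 × 0.36443^2 × 0.63557^2 = 0.321889
P(M+6) = 4 × 0.36443^1 × 0.63557^3 = 0.374252
P(M+8) = 0.63557^4 = 0.163175
The M+6 peak is largest (0.374252); scaling to 100 gives 4.71 : 32.88 : 86.01 : 100.00 : 43.60.

4.71 : 32.88 : 86.01 : 100.00 : 43.60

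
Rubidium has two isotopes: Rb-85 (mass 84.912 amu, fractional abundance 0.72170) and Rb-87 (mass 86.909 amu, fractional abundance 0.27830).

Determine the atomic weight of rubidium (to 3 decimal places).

85.468 amu

Average mass = Σ (abundance × isotope mass) = 0.72170 × 84.912 + 0.27830 × 86.909
= 61.2810 + 24.1868 = 85.4678 amu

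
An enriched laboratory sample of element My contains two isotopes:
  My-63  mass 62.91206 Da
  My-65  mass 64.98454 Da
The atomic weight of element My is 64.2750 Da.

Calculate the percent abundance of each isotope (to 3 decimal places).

Writing the weighted mean with unknown fraction x of My-63:
62.91206·x + 64.98454·(1 − x) = 64.2750
(62.91206 − 64.98454)·x = 64.2750 − 64.98454
x = -0.70954 / -2.07248 = 0.34236 → 34.236% My-63, 65.764% My-65.

My-63: 34.236%, My-65: 65.764%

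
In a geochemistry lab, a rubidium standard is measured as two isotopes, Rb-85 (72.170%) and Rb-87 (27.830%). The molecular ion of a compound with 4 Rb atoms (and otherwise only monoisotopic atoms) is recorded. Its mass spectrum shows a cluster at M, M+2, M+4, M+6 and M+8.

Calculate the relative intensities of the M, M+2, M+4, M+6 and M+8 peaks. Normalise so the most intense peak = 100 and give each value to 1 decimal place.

64.8 : 100.0 : 57.8 : 14.9 : 1.4

Each Rb atom is independently Rb-85 (p = 0.72170) or Rb-87 (q = 0.27830); the cluster is the binomial expansion (p + q)^4.
P(M) = 0.72170^4 = 0.271286
P(M+2) = 4 × 0.72170^3 × 0.27830^1 = 0.418450
P(M+4) = 6 × 0.72170^2 × 0.27830^2 = 0.242042
P(M+6) = 4 × 0.72170^1 × 0.27830^3 = 0.062224
P(M+8) = 0.27830^4 = 0.005999
The M+2 peak is largest (0.418450); scaling to 100 gives 64.8 : 100.0 : 57.8 : 14.9 : 1.4.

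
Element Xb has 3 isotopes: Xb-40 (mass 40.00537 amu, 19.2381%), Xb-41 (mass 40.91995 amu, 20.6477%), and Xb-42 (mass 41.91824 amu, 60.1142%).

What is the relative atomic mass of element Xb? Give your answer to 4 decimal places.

Ar = Σ fᵢ·mᵢ = 0.192381 × 40.00537 + 0.206477 × 40.91995 + 0.601142 × 41.91824
= 7.696273 + 8.449029 + 25.198815 = 41.344117 amu

41.3441 amu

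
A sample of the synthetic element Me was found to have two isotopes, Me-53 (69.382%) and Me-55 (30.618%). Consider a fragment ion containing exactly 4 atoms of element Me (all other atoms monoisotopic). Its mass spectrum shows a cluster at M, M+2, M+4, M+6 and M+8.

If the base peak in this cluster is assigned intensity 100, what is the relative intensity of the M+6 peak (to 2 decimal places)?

Term probabilities: M 0.2317, M+2 0.4091, M+4 0.2708, M+6 0.0797, M+8 0.0088. Base peak = M+2.
P(M+2) = C(4,1) × 0.69382^3 × 0.30618^1 = 4 × 0.33399537 × 0.30618 = 0.409051 (base)
P(M+6) = C(4,3) × 0.69382^1 × 0.30618^3 = 4 × 0.69382 × 0.02870321 = 0.079659
Relative intensity = 0.079659 / 0.409051 × 100 = 19.47

19.47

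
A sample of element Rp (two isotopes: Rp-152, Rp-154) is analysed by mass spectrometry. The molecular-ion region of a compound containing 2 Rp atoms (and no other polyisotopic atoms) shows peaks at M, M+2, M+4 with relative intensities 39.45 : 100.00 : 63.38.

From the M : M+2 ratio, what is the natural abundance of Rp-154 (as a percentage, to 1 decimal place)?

55.9%

Write p for the Rp-152 fraction. I(M+2)/I(M) = [C(2,1)·p^1·(1−p)] / p^2 = 2·(1−p)/p = 100.00/39.45 = 2.5349
(1−p)/p = 2.5349/2 = 1.2674  ⇒  p = 1/(1 + 1.2674) = 0.4410
Rp-152: 44.1%, Rp-154: 55.9%.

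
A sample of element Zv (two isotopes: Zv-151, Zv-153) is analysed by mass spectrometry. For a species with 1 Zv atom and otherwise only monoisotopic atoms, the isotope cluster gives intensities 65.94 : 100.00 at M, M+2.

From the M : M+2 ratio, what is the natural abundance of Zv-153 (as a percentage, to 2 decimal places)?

60.26%

Let p = fractional abundance of Zv-151. I(M+2)/I(M) = [C(1,1)·p^0·(1−p)] / p^1 = 1·(1−p)/p = 100.00/65.94 = 1.5165
(1−p)/p = 1.5165/1 = 1.5165  ⇒  p = 1/(1 + 1.5165) = 0.3974
Zv-151: 39.74%, Zv-153: 60.26%.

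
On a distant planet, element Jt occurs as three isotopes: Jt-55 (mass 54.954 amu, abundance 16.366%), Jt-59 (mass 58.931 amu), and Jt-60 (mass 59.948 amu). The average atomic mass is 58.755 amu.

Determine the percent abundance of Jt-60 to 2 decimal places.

Let x and y be the fractions of Jt-59 and Jt-60. Then x + y = 1 − 0.16366 = 0.83634 and 58.931x + 59.948y = 58.755 − 0.16366×54.954 = 49.76122836.
Substituting: 58.931x + 59.948(0.83634 − x) = 49.76122836
(58.931 − 59.948)x = -0.37568196  ⇒  x = 0.36940, y = 0.46694
Jt-59: 36.94%, Jt-60: 46.69%.

46.69%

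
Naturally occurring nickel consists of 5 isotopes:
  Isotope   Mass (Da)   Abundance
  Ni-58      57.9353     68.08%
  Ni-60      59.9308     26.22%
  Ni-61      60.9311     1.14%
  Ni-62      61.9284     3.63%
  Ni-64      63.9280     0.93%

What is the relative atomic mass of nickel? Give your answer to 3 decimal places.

Average mass = Σ (abundance × isotope mass) = 0.6808 × 57.9353 + 0.2622 × 59.9308 + 0.0114 × 60.9311 + 0.0363 × 61.9284 + 0.0093 × 63.9280
= 39.44235 + 15.71386 + 0.69461 + 2.24800 + 0.59453 = 58.69335 Da

58.693 Da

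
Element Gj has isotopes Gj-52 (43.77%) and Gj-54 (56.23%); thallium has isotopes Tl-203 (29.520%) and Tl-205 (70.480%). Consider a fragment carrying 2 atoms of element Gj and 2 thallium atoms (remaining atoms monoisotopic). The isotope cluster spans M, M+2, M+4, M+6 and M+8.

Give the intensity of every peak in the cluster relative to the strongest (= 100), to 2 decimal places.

4.44 : 32.60 : 87.09 : 100.00 : 41.76

Element Gj pattern (n=2): 0.19158129 : 0.49223742 : 0.31618129
Thallium pattern (n=2): 0.08714304 : 0.41611392 : 0.49674304
Convolve the two distributions (both contribute in 2-u steps):
  M: 0.19158129×0.08714304 = 0.016695
  M+2: 0.19158129×0.41611392 + 0.49223742×0.08714304 = 0.122615
  M+4: 0.19158129×0.49674304 + 0.49223742×0.41611392 + 0.31618129×0.08714304 = 0.327547
  M+6: 0.49223742×0.49674304 + 0.31618129×0.41611392 = 0.376083
  M+8: 0.31618129×0.49674304 = 0.157061
Scale to base peak (0.376083) = 100: 4.44 : 32.60 : 87.09 : 100.00 : 41.76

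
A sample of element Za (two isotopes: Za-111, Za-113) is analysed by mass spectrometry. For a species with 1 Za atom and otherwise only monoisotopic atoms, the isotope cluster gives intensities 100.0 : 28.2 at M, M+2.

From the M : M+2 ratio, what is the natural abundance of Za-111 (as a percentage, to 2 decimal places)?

Let p = fractional abundance of Za-111. I(M+2)/I(M) = [C(1,1)·p^0·(1−p)] / p^1 = 1·(1−p)/p = 28.2/100.0 = 0.2820
(1−p)/p = 0.2820/1 = 0.2820  ⇒  p = 1/(1 + 0.2820) = 0.7800
Za-111: 78.00%, Za-113: 22.00%.

78.00%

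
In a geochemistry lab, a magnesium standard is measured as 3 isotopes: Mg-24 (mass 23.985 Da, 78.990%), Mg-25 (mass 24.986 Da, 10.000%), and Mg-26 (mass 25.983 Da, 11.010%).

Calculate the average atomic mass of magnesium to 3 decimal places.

24.305 Da

The abundance-weighted mean is 0.78990 × 23.985 + 0.10000 × 24.986 + 0.11010 × 25.983
= 18.9458 + 2.4986 + 2.8607 = 24.3051 Da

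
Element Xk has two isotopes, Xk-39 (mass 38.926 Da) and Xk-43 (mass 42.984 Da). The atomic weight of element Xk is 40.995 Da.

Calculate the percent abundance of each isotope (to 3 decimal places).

Xk-39: 49.014%, Xk-43: 50.986%

With x = fraction of Xk-39 (so Xk-43 is 1 − x):
38.926·x + 42.984·(1 − x) = 40.995
(38.926 − 42.984)·x = 40.995 − 42.984
x = -1.989 / -4.058 = 0.49014 → 49.014% Xk-39, 50.986% Xk-43.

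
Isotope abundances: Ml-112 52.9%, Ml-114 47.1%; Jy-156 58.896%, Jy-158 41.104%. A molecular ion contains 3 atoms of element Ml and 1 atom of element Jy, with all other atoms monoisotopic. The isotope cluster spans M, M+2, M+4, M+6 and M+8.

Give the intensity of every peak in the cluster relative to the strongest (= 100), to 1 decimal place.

23.6 : 79.4 : 100.0 : 55.8 : 11.6

Element Ml pattern (n=3): 0.14803589 : 0.39541533 : 0.35206167 : 0.10448711
Element Jy pattern (n=1): 0.58896 : 0.41104
Convolve the two distributions (both contribute in 2-u steps):
  M: 0.14803589×0.58896 = 0.087187
  M+2: 0.14803589×0.41104 + 0.39541533×0.58896 = 0.293732
  M+4: 0.39541533×0.41104 + 0.35206167×0.58896 = 0.369882
  M+6: 0.35206167×0.41104 + 0.10448711×0.58896 = 0.206250
  M+8: 0.10448711×0.41104 = 0.042948
Scale to base peak (0.369882) = 100: 23.6 : 79.4 : 100.0 : 55.8 : 11.6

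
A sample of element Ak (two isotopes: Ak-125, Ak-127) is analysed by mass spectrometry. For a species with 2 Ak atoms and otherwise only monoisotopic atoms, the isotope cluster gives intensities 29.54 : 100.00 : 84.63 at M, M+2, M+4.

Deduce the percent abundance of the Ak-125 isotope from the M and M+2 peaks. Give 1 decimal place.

If p is the fraction of Ak that is Ak-125, then I(M+2)/I(M) = [C(2,1)·p^1·(1−p)] / p^2 = 2·(1−p)/p = 100.00/29.54 = 3.3852
(1−p)/p = 3.3852/2 = 1.6926  ⇒  p = 1/(1 + 1.6926) = 0.3714
Ak-125: 37.1%, Ak-127: 62.9%.

37.1%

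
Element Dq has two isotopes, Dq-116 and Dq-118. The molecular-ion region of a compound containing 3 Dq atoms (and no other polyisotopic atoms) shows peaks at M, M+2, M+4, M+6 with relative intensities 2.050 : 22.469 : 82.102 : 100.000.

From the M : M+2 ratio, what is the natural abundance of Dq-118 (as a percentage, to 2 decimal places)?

Write p for the Dq-116 fraction. I(M+2)/I(M) = [C(3,1)·p^2·(1−p)] / p^3 = 3·(1−p)/p = 22.469/2.050 = 10.9605
(1−p)/p = 10.9605/3 = 3.6535  ⇒  p = 1/(1 + 3.6535) = 0.2149
Dq-116: 21.49%, Dq-118: 78.51%.

78.51%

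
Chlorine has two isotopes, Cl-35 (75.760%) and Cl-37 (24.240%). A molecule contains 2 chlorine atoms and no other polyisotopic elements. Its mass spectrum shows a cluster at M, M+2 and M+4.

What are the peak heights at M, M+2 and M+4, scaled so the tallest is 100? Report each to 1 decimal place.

Each Cl atom is independently Cl-35 (p = 0.75760) or Cl-37 (q = 0.24240); the cluster is the binomial expansion (p + q)^2.
P(M) = 0.75760^2 = 0.573958
P(M+2) = 2 × 0.75760^1 × 0.24240^1 = 0.367284
P(M+4) = 0.24240^2 = 0.058758
The M peak is largest (0.573958); scaling to 100 gives 100.0 : 64.0 : 10.2.

100.0 : 64.0 : 10.2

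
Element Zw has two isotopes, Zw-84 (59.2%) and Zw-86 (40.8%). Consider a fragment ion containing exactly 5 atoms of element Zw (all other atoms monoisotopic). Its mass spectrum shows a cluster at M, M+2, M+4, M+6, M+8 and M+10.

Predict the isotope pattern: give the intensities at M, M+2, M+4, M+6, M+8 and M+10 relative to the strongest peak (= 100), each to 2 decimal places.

21.05 : 72.55 : 100.00 : 68.92 : 23.75 : 3.27

Expanding (0.592 + 0.408)^5:
P(M) = 0.592^5 = 0.072712
P(M+2) = 5 × 0.592^4 × 0.408^1 = 0.250563
P(M+4) = 10 × 0.592^3 × 0.408^2 = 0.345371
P(M+6) = 10 × 0.592^2 × 0.408^3 = 0.238026
P(M+8) = 5 × 0.592^1 × 0.408^4 = 0.082022
P(M+10) = 0.408^5 = 0.011306
The M+4 peak is largest (0.345371); scaling to 100 gives 21.05 : 72.55 : 100.00 : 68.92 : 23.75 : 3.27.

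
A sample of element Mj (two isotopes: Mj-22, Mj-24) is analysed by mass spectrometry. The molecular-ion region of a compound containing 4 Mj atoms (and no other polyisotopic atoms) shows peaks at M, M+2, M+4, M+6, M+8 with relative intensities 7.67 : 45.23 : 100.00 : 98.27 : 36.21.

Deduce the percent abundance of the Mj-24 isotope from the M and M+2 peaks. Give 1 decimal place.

59.6%

Let p = fractional abundance of Mj-22. I(M+2)/I(M) = [C(4,1)·p^3·(1−p)] / p^4 = 4·(1−p)/p = 45.23/7.67 = 5.8970
(1−p)/p = 5.8970/4 = 1.4743  ⇒  p = 1/(1 + 1.4743) = 0.4042
Mj-22: 40.4%, Mj-24: 59.6%.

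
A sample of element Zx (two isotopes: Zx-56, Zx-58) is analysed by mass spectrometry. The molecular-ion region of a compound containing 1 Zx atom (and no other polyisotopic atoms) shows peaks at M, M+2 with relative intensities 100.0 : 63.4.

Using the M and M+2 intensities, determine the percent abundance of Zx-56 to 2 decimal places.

61.20%

Let p = fractional abundance of Zx-56. I(M+2)/I(M) = [C(1,1)·p^0·(1−p)] / p^1 = 1·(1−p)/p = 63.4/100.0 = 0.6340
(1−p)/p = 0.6340/1 = 0.6340  ⇒  p = 1/(1 + 0.6340) = 0.6120
Zx-56: 61.20%, Zx-58: 38.80%.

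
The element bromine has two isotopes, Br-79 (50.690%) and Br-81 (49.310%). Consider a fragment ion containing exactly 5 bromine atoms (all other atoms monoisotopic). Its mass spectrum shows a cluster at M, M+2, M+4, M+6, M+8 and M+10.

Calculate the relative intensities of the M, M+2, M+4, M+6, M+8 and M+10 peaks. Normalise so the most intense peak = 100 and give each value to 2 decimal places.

The 5 Br atoms are independent, so intensities follow the terms of (0.50690 + 0.49310)^5.
P(M) = 0.50690^5 = 0.033467
P(M+2) = 5 × 0.50690^4 × 0.49310^1 = 0.162777
P(M+4) = 10 × 0.50690^3 × 0.49310^2 = 0.316692
P(M+6) = 10 × 0.50690^2 × 0.49310^3 = 0.308070
P(M+8) = 5 × 0.50690^1 × 0.49310^4 = 0.149842
P(M+10) = 0.49310^5 = 0.029152
The M+4 peak is largest (0.316692); scaling to 100 gives 10.57 : 51.40 : 100.00 : 97.28 : 47.31 : 9.21.

10.57 : 51.40 : 100.00 : 97.28 : 47.31 : 9.21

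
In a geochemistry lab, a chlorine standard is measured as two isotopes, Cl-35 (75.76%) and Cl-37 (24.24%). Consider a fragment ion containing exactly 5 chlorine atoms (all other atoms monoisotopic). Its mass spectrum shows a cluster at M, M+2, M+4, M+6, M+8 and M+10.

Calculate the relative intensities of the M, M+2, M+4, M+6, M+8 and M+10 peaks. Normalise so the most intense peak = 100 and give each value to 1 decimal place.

Each Cl atom is independently Cl-35 (p = 0.7576) or Cl-37 (q = 0.2424); the cluster is the binomial expansion (p + q)^5.
P(M) = 0.7576^5 = 0.249574
P(M+2) = 5 × 0.7576^4 × 0.2424^1 = 0.399266
P(M+4) = 10 × 0.7576^3 × 0.2424^2 = 0.255497
P(M+6) = 10 × 0.7576^2 × 0.2424^3 = 0.081748
P(M+8) = 5 × 0.7576^1 × 0.2424^4 = 0.013078
P(M+10) = 0.2424^5 = 0.000837
The M+2 peak is largest (0.399266); scaling to 100 gives 62.5 : 100.0 : 64.0 : 20.5 : 3.3 : 0.2.

62.5 : 100.0 : 64.0 : 20.5 : 3.3 : 0.2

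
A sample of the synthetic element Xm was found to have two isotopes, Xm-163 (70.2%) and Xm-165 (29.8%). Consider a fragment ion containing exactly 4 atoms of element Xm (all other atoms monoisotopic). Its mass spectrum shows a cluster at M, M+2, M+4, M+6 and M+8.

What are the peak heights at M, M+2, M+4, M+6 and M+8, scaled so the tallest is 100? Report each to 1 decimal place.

58.9 : 100.0 : 63.7 : 18.0 : 1.9

The 4 Xm atoms are independent, so intensities follow the terms of (0.702 + 0.298)^4.
P(M) = 0.702^4 = 0.242856
P(M+2) = 4 × 0.702^3 × 0.298^1 = 0.412371
P(M+4) = 6 × 0.702^2 × 0.298^2 = 0.262578
P(M+6) = 4 × 0.702^1 × 0.298^3 = 0.074310
P(M+8) = 0.298^4 = 0.007886
The M+2 peak is largest (0.412371); scaling to 100 gives 58.9 : 100.0 : 63.7 : 18.0 : 1.9.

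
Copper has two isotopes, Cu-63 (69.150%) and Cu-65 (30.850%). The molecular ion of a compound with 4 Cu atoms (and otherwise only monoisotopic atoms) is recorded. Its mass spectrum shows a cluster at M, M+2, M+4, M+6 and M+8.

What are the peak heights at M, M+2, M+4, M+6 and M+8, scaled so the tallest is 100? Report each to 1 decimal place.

The 4 Cu atoms are independent, so intensities follow the terms of (0.69150 + 0.30850)^4.
P(M) = 0.69150^4 = 0.228649
P(M+2) = 4 × 0.69150^3 × 0.30850^1 = 0.408030
P(M+4) = 6 × 0.69150^2 × 0.30850^2 = 0.273052
P(M+6) = 4 × 0.69150^1 × 0.30850^3 = 0.081212
P(M+8) = 0.30850^4 = 0.009058
The M+2 peak is largest (0.408030); scaling to 100 gives 56.0 : 100.0 : 66.9 : 19.9 : 2.2.

56.0 : 100.0 : 66.9 : 19.9 : 2.2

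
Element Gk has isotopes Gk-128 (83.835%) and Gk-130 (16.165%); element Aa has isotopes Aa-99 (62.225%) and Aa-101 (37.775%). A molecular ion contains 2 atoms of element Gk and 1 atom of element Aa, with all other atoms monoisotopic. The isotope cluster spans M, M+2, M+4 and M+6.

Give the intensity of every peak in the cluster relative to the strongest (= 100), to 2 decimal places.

Element Gk pattern (n=2): 0.70283072 : 0.27103856 : 0.02613072
Element Aa pattern (n=1): 0.62225 : 0.37775
Convolve the two distributions (both contribute in 2-u steps):
  M: 0.70283072×0.62225 = 0.437336
  M+2: 0.70283072×0.37775 + 0.27103856×0.62225 = 0.434148
  M+4: 0.27103856×0.37775 + 0.02613072×0.62225 = 0.118645
  M+6: 0.02613072×0.37775 = 0.009871
Scale to base peak (0.437336) = 100: 100.00 : 99.27 : 27.13 : 2.26

100.00 : 99.27 : 27.13 : 2.26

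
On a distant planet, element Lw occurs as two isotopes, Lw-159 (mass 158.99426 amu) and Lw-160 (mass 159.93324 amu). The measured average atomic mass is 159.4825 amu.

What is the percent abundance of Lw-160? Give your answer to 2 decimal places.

With x = fraction of Lw-159 (so Lw-160 is 1 − x):
158.99426·x + 159.93324·(1 − x) = 159.4825
(158.99426 − 159.93324)·x = 159.4825 − 159.93324
x = -0.45074 / -0.93898 = 0.48003 → 48.00% Lw-159, 52.00% Lw-160.

52.00%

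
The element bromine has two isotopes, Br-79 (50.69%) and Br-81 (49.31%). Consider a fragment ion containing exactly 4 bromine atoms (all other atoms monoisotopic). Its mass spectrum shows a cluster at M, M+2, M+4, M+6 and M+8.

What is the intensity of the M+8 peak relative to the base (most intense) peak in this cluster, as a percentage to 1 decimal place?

15.8%

Term probabilities: M 0.0660, M+2 0.2569, M+4 0.3749, M+6 0.2431, M+8 0.0591. Base peak = M+4.
P(M+4) = C(4,2) × 0.5069^2 × 0.4931^2 = 6 × 0.25694761 × 0.24314761 = 0.374857 (base)
P(M+8) = C(4,4) × 0.5069^0 × 0.4931^4 = 1 × 1.0000 × 0.05912076 = 0.059121
Relative intensity = 0.059121 / 0.374857 × 100 = 15.8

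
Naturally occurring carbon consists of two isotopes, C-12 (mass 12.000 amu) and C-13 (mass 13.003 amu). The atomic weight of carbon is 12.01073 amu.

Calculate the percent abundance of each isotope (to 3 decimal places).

C-12: 98.930%, C-13: 1.070%

With x = fraction of C-12 (so C-13 is 1 − x):
12.000·x + 13.003·(1 − x) = 12.01073
(12.000 − 13.003)·x = 12.01073 − 13.003
x = -0.99227 / -1.003 = 0.98930 → 98.930% C-12, 1.070% C-13.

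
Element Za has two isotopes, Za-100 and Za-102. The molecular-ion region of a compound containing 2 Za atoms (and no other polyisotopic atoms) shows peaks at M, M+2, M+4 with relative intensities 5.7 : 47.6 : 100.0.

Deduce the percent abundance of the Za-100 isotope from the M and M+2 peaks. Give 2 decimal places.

19.32%

Let p = fractional abundance of Za-100. I(M+2)/I(M) = [C(2,1)·p^1·(1−p)] / p^2 = 2·(1−p)/p = 47.6/5.7 = 8.3509
(1−p)/p = 8.3509/2 = 4.1754  ⇒  p = 1/(1 + 4.1754) = 0.1932
Za-100: 19.32%, Za-102: 80.68%.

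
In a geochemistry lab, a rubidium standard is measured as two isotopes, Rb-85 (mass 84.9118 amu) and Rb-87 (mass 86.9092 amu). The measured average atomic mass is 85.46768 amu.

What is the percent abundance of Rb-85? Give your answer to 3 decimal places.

72.170%

With x = fraction of Rb-85 (so Rb-87 is 1 − x):
84.9118·x + 86.9092·(1 − x) = 85.46768
(84.9118 − 86.9092)·x = 85.46768 − 86.9092
x = -1.44152 / -1.9974 = 0.72170 → 72.170% Rb-85, 27.830% Rb-87.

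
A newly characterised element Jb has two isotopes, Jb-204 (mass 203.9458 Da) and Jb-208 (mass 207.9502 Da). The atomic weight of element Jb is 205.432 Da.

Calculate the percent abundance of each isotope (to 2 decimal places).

Jb-204: 62.89%, Jb-208: 37.11%

Writing the weighted mean with unknown fraction x of Jb-204:
203.9458·x + 207.9502·(1 − x) = 205.432
(203.9458 − 207.9502)·x = 205.432 − 207.9502
x = -2.5182 / -4.0044 = 0.62886 → 62.89% Jb-204, 37.11% Jb-208.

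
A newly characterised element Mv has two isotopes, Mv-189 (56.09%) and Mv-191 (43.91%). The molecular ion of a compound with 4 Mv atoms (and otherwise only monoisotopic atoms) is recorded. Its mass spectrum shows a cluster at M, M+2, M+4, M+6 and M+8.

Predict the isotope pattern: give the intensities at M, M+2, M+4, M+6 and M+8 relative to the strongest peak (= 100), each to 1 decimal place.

27.2 : 85.2 : 100.0 : 52.2 : 10.2

The 4 Mv atoms are independent, so intensities follow the terms of (0.5609 + 0.4391)^4.
P(M) = 0.5609^4 = 0.098979
P(M+2) = 4 × 0.5609^3 × 0.4391^1 = 0.309942
P(M+4) = 6 × 0.5609^2 × 0.4391^2 = 0.363956
P(M+6) = 4 × 0.5609^1 × 0.4391^3 = 0.189948
P(M+8) = 0.4391^4 = 0.037175
The M+4 peak is largest (0.363956); scaling to 100 gives 27.2 : 85.2 : 100.0 : 52.2 : 10.2.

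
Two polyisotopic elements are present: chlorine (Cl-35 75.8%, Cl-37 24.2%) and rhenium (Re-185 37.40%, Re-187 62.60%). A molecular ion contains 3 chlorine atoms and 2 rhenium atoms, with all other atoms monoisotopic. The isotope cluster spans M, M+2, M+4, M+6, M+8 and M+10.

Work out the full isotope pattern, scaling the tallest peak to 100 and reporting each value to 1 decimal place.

Chlorine pattern (n=3): 0.43551951 : 0.41713346 : 0.13317454 : 0.01417249
Rhenium pattern (n=2): 0.139876 : 0.468248 : 0.391876
Convolve the two distributions (both contribute in 2-u steps):
  M: 0.43551951×0.139876 = 0.060919
  M+2: 0.43551951×0.468248 + 0.41713346×0.139876 = 0.262278
  M+4: 0.43551951×0.391876 + 0.41713346×0.468248 + 0.13317454×0.139876 = 0.384619
  M+6: 0.41713346×0.391876 + 0.13317454×0.468248 + 0.01417249×0.139876 = 0.227806
  M+8: 0.13317454×0.391876 + 0.01417249×0.468248 = 0.058824
  M+10: 0.01417249×0.391876 = 0.005554
Scale to base peak (0.384619) = 100: 15.8 : 68.2 : 100.0 : 59.2 : 15.3 : 1.4

15.8 : 68.2 : 100.0 : 59.2 : 15.3 : 1.4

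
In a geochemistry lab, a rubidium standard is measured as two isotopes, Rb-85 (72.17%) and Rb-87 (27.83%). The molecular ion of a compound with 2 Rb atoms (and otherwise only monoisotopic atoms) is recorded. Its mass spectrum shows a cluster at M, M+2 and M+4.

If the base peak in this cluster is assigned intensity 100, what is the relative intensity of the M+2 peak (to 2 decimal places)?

77.12

Binomial terms of (0.7217 + 0.2783)^2: M 0.5209, M+2 0.4017, M+4 0.0775 → M is the base peak.
P(M) = C(2,0) × 0.7217^2 × 0.2783^0 = 1 × 0.52085089 × 1.0000 = 0.520851 (base)
P(M+2) = C(2,1) × 0.7217^1 × 0.2783^1 = 2 × 0.7217 × 0.2783 = 0.401698
Relative intensity = 0.401698 / 0.520851 × 100 = 77.12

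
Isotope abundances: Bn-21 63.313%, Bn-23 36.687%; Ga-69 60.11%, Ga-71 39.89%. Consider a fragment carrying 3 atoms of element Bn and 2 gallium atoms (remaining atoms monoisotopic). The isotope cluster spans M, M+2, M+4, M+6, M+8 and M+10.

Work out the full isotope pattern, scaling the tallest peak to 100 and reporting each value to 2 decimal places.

26.63 : 81.64 : 100.00 : 61.17 : 18.69 : 2.28

Element Bn pattern (n=3): 0.25379244 : 0.44118348 : 0.25564573 : 0.04937835
Gallium pattern (n=2): 0.36132121 : 0.47955758 : 0.15912121
Convolve the two distributions (both contribute in 2-u steps):
  M: 0.25379244×0.36132121 = 0.091701
  M+2: 0.25379244×0.47955758 + 0.44118348×0.36132121 = 0.281117
  M+4: 0.25379244×0.15912121 + 0.44118348×0.47955758 + 0.25564573×0.36132121 = 0.344327
  M+6: 0.44118348×0.15912121 + 0.25564573×0.47955758 + 0.04937835×0.36132121 = 0.210640
  M+8: 0.25564573×0.15912121 + 0.04937835×0.47955758 = 0.064358
  M+10: 0.04937835×0.15912121 = 0.007857
Scale to base peak (0.344327) = 100: 26.63 : 81.64 : 100.00 : 61.17 : 18.69 : 2.28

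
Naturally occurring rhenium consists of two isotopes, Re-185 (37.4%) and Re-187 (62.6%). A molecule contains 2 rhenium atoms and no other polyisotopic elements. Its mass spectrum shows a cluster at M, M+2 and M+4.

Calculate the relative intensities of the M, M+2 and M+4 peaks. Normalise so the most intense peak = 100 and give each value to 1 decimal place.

Each Re atom is independently Re-185 (p = 0.374) or Re-187 (q = 0.626); the cluster is the binomial expansion (p + q)^2.
P(M) = 0.374^2 = 0.139876
P(M+2) = 2 × 0.374^1 × 0.626^1 = 0.468248
P(M+4) = 0.626^2 = 0.391876
The M+2 peak is largest (0.468248); scaling to 100 gives 29.9 : 100.0 : 83.7.

29.9 : 100.0 : 83.7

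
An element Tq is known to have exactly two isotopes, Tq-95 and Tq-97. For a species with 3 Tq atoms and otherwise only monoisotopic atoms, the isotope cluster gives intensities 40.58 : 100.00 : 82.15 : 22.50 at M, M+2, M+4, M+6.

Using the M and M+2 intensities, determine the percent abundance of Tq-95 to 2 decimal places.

Write p for the Tq-95 fraction. I(M+2)/I(M) = [C(3,1)·p^2·(1−p)] / p^3 = 3·(1−p)/p = 100.00/40.58 = 2.4643
(1−p)/p = 2.4643/3 = 0.8214  ⇒  p = 1/(1 + 0.8214) = 0.5490
Tq-95: 54.90%, Tq-97: 45.10%.

54.90%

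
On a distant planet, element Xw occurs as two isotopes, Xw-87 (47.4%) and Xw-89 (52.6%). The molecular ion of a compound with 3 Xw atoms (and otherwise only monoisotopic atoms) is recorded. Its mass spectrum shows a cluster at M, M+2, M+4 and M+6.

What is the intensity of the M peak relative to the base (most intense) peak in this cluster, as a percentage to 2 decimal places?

27.07%

Binomial terms of (0.474 + 0.526)^3: M 0.1065, M+2 0.3545, M+4 0.3934, M+6 0.1455 → M+4 is the base peak.
P(M+4) = C(3,2) × 0.474^1 × 0.526^2 = 3 × 0.4740 × 0.276676 = 0.393433 (base)
P(M) = C(3,0) × 0.474^3 × 0.526^0 = 1 × 0.10649642 × 1.0000 = 0.106496
Relative intensity = 0.106496 / 0.393433 × 100 = 27.07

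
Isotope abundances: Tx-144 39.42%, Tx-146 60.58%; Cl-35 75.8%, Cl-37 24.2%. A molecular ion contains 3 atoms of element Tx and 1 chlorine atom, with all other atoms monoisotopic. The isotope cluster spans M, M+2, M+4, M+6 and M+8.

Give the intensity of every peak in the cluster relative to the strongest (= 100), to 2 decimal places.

Element Tx pattern (n=3): 0.06125617 : 0.2824124 : 0.43400668 : 0.22232475
Chlorine pattern (n=1): 0.7580 : 0.2420
Convolve the two distributions (both contribute in 2-u steps):
  M: 0.06125617×0.7580 = 0.046432
  M+2: 0.06125617×0.2420 + 0.2824124×0.7580 = 0.228893
  M+4: 0.2824124×0.2420 + 0.43400668×0.7580 = 0.397321
  M+6: 0.43400668×0.2420 + 0.22232475×0.7580 = 0.273552
  M+8: 0.22232475×0.2420 = 0.053803
Scale to base peak (0.397321) = 100: 11.69 : 57.61 : 100.00 : 68.85 : 13.54

11.69 : 57.61 : 100.00 : 68.85 : 13.54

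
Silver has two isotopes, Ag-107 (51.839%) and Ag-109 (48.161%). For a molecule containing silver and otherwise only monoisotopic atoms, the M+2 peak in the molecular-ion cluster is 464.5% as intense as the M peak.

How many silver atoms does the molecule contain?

With n Ag atoms, P(M+2)/P(M) = C(n,1)·p^(n−1)q / p^n = n·q/p = n · 0.48161/0.51839.
n = 4.645 × 0.51839/0.48161 = 5.00 ≈ 5

5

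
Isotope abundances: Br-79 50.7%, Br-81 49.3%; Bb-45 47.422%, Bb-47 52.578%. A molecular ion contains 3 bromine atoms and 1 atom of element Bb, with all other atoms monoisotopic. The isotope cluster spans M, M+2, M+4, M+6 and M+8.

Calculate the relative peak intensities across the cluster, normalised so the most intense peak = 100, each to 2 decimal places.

Bromine pattern (n=3): 0.13032384 : 0.38017547 : 0.36967753 : 0.11982316
Element Bb pattern (n=1): 0.47422 : 0.52578
Convolve the two distributions (both contribute in 2-u steps):
  M: 0.13032384×0.47422 = 0.061802
  M+2: 0.13032384×0.52578 + 0.38017547×0.47422 = 0.248808
  M+4: 0.38017547×0.52578 + 0.36967753×0.47422 = 0.375197
  M+6: 0.36967753×0.52578 + 0.11982316×0.47422 = 0.251192
  M+8: 0.11982316×0.52578 = 0.063001
Scale to base peak (0.375197) = 100: 16.47 : 66.31 : 100.00 : 66.95 : 16.79

16.47 : 66.31 : 100.00 : 66.95 : 16.79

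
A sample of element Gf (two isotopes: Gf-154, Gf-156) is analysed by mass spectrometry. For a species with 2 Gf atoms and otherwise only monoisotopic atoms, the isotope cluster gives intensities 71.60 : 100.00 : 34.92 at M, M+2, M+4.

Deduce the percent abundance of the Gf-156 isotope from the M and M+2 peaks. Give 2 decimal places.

41.12%

Let p = fractional abundance of Gf-154. I(M+2)/I(M) = [C(2,1)·p^1·(1−p)] / p^2 = 2·(1−p)/p = 100.00/71.60 = 1.3966
(1−p)/p = 1.3966/2 = 0.6983  ⇒  p = 1/(1 + 0.6983) = 0.5888
Gf-154: 58.88%, Gf-156: 41.12%.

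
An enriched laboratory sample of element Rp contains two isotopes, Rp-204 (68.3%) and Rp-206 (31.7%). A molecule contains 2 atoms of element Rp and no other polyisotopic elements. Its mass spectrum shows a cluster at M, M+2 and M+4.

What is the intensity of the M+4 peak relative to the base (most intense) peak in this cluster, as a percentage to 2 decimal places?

21.54%

Term probabilities: M 0.4665, M+2 0.4330, M+4 0.1005. Base peak = M.
P(M) = C(2,0) × 0.683^2 × 0.317^0 = 1 × 0.466489 × 1.0000 = 0.466489 (base)
P(M+4) = C(2,2) × 0.683^0 × 0.317^2 = 1 × 1.0000 × 0.100489 = 0.100489
Relative intensity = 0.100489 / 0.466489 × 100 = 21.54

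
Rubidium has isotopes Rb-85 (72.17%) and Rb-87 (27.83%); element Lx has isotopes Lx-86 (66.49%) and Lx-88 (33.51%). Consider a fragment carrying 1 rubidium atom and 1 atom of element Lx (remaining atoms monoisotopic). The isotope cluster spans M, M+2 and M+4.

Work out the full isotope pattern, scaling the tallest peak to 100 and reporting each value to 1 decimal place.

100.0 : 89.0 : 19.4

Rubidium pattern (n=1): 0.7217 : 0.2783
Element Lx pattern (n=1): 0.6649 : 0.3351
Convolve the two distributions (both contribute in 2-u steps):
  M: 0.7217×0.6649 = 0.479858
  M+2: 0.7217×0.3351 + 0.2783×0.6649 = 0.426883
  M+4: 0.2783×0.3351 = 0.093258
Scale to base peak (0.479858) = 100: 100.0 : 89.0 : 19.4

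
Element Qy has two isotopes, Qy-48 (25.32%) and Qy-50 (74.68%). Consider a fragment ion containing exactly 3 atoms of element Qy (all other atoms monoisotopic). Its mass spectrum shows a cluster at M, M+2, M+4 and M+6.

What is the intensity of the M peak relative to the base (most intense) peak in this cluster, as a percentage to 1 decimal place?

Term probabilities: M 0.0162, M+2 0.1436, M+4 0.4236, M+6 0.4165. Base peak = M+4.
P(M+4) = C(3,2) × 0.2532^1 × 0.7468^2 = 3 × 0.2532 × 0.55771024 = 0.423637 (base)
P(M) = C(3,0) × 0.2532^3 × 0.7468^0 = 1 × 0.01623271 × 1.0000 = 0.016233
Relative intensity = 0.016233 / 0.423637 × 100 = 3.8

3.8%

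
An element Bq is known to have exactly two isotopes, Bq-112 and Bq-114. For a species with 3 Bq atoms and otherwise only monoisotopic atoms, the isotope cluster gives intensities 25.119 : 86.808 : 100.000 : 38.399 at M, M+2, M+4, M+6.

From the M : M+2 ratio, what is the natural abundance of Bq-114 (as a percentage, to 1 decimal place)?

53.5%

Let p = fractional abundance of Bq-112. I(M+2)/I(M) = [C(3,1)·p^2·(1−p)] / p^3 = 3·(1−p)/p = 86.808/25.119 = 3.4559
(1−p)/p = 3.4559/3 = 1.1520  ⇒  p = 1/(1 + 1.1520) = 0.4647
Bq-112: 46.5%, Bq-114: 53.5%.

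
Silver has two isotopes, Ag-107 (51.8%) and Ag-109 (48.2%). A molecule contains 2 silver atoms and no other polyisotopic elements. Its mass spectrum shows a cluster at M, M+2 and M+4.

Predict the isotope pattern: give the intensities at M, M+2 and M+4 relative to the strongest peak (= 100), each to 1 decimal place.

The 2 Ag atoms are independent, so intensities follow the terms of (0.518 + 0.482)^2.
P(M) = 0.518^2 = 0.268324
P(M+2) = 2 × 0.518^1 × 0.482^1 = 0.499352
P(M+4) = 0.482^2 = 0.232324
The M+2 peak is largest (0.499352); scaling to 100 gives 53.7 : 100.0 : 46.5.

53.7 : 100.0 : 46.5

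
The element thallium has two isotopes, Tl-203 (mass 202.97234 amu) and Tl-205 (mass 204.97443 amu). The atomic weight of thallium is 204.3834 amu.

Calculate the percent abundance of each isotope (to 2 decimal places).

Let x be the fractional abundance of Tl-203; then Tl-205 has abundance 1 − x.
202.97234·x + 204.97443·(1 − x) = 204.3834
(202.97234 − 204.97443)·x = 204.3834 − 204.97443
x = -0.59103 / -2.00209 = 0.29521 → 29.52% Tl-203, 70.48% Tl-205.

Tl-203: 29.52%, Tl-205: 70.48%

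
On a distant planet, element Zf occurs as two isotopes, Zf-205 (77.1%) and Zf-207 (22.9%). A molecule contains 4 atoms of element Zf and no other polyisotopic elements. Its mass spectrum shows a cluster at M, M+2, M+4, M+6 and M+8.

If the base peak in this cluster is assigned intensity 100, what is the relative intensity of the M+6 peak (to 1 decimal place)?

Term probabilities: M 0.3534, M+2 0.4198, M+4 0.1870, M+6 0.0370, M+8 0.0028. Base peak = M+2.
P(M+2) = C(4,1) × 0.771^3 × 0.229^1 = 4 × 0.45831401 × 0.2290 = 0.419816 (base)
P(M+6) = C(4,3) × 0.771^1 × 0.229^3 = 4 × 0.7710 × 0.01200899 = 0.037036
Relative intensity = 0.037036 / 0.419816 × 100 = 8.8

8.8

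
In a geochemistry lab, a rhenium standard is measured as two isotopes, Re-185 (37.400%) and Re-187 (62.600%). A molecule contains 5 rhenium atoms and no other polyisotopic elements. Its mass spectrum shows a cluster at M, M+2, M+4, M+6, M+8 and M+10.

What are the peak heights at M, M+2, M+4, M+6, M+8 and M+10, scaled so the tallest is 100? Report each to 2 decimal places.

2.13 : 17.85 : 59.74 : 100.00 : 83.69 : 28.02

Expanding (0.37400 + 0.62600)^5:
P(M) = 0.37400^5 = 0.007317
P(M+2) = 5 × 0.37400^4 × 0.62600^1 = 0.061239
P(M+4) = 10 × 0.37400^3 × 0.62600^2 = 0.205005
P(M+6) = 10 × 0.37400^2 × 0.62600^3 = 0.343136
P(M+8) = 5 × 0.37400^1 × 0.62600^4 = 0.287170
P(M+10) = 0.62600^5 = 0.096133
The M+6 peak is largest (0.343136); scaling to 100 gives 2.13 : 17.85 : 59.74 : 100.00 : 83.69 : 28.02.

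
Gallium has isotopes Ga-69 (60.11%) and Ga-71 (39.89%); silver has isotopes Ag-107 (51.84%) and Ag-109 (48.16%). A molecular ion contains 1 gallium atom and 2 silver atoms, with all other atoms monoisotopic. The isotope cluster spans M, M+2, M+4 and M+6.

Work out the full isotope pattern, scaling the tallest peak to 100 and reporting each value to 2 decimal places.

Gallium pattern (n=1): 0.6011 : 0.3989
Silver pattern (n=2): 0.26873856 : 0.49932288 : 0.23193856
Convolve the two distributions (both contribute in 2-u steps):
  M: 0.6011×0.26873856 = 0.161539
  M+2: 0.6011×0.49932288 + 0.3989×0.26873856 = 0.407343
  M+4: 0.6011×0.23193856 + 0.3989×0.49932288 = 0.338598
  M+6: 0.3989×0.23193856 = 0.092520
Scale to base peak (0.407343) = 100: 39.66 : 100.00 : 83.12 : 22.71

39.66 : 100.00 : 83.12 : 22.71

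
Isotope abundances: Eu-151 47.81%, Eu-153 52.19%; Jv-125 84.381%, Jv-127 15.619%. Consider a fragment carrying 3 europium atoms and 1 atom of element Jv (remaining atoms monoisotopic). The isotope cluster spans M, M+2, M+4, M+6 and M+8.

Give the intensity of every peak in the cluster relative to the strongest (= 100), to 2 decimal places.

Europium pattern (n=3): 0.10928391 : 0.3578871 : 0.39067407 : 0.14215492
Element Jv pattern (n=1): 0.84381 : 0.15619
Convolve the two distributions (both contribute in 2-u steps):
  M: 0.10928391×0.84381 = 0.092215
  M+2: 0.10928391×0.15619 + 0.3578871×0.84381 = 0.319058
  M+4: 0.3578871×0.15619 + 0.39067407×0.84381 = 0.385553
  M+6: 0.39067407×0.15619 + 0.14215492×0.84381 = 0.180971
  M+8: 0.14215492×0.15619 = 0.022203
Scale to base peak (0.385553) = 100: 23.92 : 82.75 : 100.00 : 46.94 : 5.76

23.92 : 82.75 : 100.00 : 46.94 : 5.76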